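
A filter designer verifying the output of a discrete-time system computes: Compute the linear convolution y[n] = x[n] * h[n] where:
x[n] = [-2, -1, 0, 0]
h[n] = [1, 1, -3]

y[n] = sum_k x[k]*h[n-k]. Output length = len(x) + len(h) - 1 = 4 + 3 - 1 = 6.
y[0] = -2*1 = -2
y[1] = -1*1 + -2*1 = -3
y[2] = 0*1 + -1*1 + -2*-3 = 5
y[3] = 0*1 + 0*1 + -1*-3 = 3
y[4] = 0*1 + 0*-3 = 0
y[5] = 0*-3 = 0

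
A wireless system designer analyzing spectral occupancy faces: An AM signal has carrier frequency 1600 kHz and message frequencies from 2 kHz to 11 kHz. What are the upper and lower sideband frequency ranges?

Upper sideband (USB) = fc + [fm_low, fm_high] = 1600 + [2, 11] = [1602, 1611] kHz
Lower sideband (LSB) = fc - [fm_high, fm_low] = 1600 - [11, 2] = [1589, 1598] kHz
Total occupied spectrum: 1589 kHz to 1611 kHz (plus carrier at 1600 kHz)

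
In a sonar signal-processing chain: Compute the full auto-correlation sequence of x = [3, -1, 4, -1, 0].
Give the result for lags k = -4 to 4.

r_xx[k] = sum_m x[m]*x[m+k], indexed from 0, for k = -4 to 4:
  r_xx[-4] = x[4]*x[0] = 0
  r_xx[-3] = x[3]*x[0] + x[4]*x[1] = -3
  r_xx[-2] = x[2]*x[0] + x[3]*x[1] + x[4]*x[2] = 13
  r_xx[-1] = x[1]*x[0] + x[2]*x[1] + x[3]*x[2] + x[4]*x[3] = -11
  r_xx[0] = x[0]*x[0] + x[1]*x[1] + x[2]*x[2] + x[3]*x[3] + x[4]*x[4] = 27
  r_xx[1] = x[0]*x[1] + x[1]*x[2] + x[2]*x[3] + x[3]*x[4] = -11
  r_xx[2] = x[0]*x[2] + x[1]*x[3] + x[2]*x[4] = 13
  r_xx[3] = x[0]*x[3] + x[1]*x[4] = -3
  r_xx[4] = x[0]*x[4] = 0
r_xx = [0, -3, 13, -11, 27, -11, 13, -3, 0]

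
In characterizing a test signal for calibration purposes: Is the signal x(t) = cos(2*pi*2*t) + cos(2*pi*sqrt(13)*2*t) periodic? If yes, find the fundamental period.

f1 = 2 Hz, f2 = 2*sqrt(13) Hz
Ratio f2/f1 = sqrt(13), which is irrational.
Since the frequency ratio is irrational, no common period exists.
The signal is not periodic.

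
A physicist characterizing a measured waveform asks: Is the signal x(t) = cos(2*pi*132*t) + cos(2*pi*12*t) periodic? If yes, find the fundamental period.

f1 = 132 Hz, f2 = 12 Hz
Period T1 = 1/132, T2 = 1/12
Ratio T1/T2 = 12/132, which is rational.
The signal is periodic with fundamental period T = 1/GCD(132,12) = 1/12 s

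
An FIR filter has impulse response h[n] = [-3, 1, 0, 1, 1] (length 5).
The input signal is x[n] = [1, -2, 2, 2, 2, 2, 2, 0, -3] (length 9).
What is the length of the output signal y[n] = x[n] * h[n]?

For linear convolution, the output length is:
len(y) = len(x) + len(h) - 1 = 9 + 5 - 1 = 13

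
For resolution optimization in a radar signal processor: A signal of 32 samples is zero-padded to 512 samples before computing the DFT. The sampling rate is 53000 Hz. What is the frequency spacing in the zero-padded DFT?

Original DFT: N = 32, resolution = f_s/N = 53000/32 = 6625/4 Hz
Zero-padded DFT: N = 512, resolution = f_s/N = 53000/512 = 6625/64 Hz
Zero-padding interpolates the spectrum (finer frequency grid)
but does NOT improve the true spectral resolution (ability to resolve close frequencies).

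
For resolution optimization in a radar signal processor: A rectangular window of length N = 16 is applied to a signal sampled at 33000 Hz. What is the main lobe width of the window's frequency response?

For a rectangular window of length N,
the main lobe width in frequency is 2*f_s/N.
= 2*33000/16 = 4125 Hz
This determines the minimum frequency separation for resolving two sinusoids.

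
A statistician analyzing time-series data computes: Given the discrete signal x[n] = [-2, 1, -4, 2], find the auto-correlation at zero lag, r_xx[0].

The auto-correlation at zero lag r_xx[0] equals the signal energy.
r_xx[0] = sum of x[n]^2 = (-2)^2 + 1^2 + (-4)^2 + 2^2
= 4 + 1 + 16 + 4 = 25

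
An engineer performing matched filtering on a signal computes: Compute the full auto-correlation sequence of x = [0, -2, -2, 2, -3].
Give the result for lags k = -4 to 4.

r_xx[k] = sum_m x[m]*x[m+k], indexed from 0, for k = -4 to 4:
  r_xx[-4] = x[4]*x[0] = 0
  r_xx[-3] = x[3]*x[0] + x[4]*x[1] = 6
  r_xx[-2] = x[2]*x[0] + x[3]*x[1] + x[4]*x[2] = 2
  r_xx[-1] = x[1]*x[0] + x[2]*x[1] + x[3]*x[2] + x[4]*x[3] = -6
  r_xx[0] = x[0]*x[0] + x[1]*x[1] + x[2]*x[2] + x[3]*x[3] + x[4]*x[4] = 21
  r_xx[1] = x[0]*x[1] + x[1]*x[2] + x[2]*x[3] + x[3]*x[4] = -6
  r_xx[2] = x[0]*x[2] + x[1]*x[3] + x[2]*x[4] = 2
  r_xx[3] = x[0]*x[3] + x[1]*x[4] = 6
  r_xx[4] = x[0]*x[4] = 0
r_xx = [0, 6, 2, -6, 21, -6, 2, 6, 0]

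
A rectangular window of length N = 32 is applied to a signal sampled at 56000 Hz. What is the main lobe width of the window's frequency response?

For a rectangular window of length N,
the main lobe width in frequency is 2*f_s/N.
= 2*56000/32 = 3500 Hz
This determines the minimum frequency separation for resolving two sinusoids.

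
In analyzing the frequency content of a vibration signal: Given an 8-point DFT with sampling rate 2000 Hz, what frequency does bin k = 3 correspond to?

The frequency of DFT bin k is: f_k = k * f_s / N
f_3 = 3 * 2000 / 8 = 750 Hz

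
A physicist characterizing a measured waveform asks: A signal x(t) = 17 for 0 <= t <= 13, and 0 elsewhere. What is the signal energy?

Energy = integral of |x(t)|^2 dt over the signal duration
= 17^2 * 13 = 289 * 13 = 3757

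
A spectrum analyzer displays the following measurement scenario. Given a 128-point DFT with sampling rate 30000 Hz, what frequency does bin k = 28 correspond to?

The frequency of DFT bin k is: f_k = k * f_s / N
f_28 = 28 * 30000 / 128 = 13125/2 Hz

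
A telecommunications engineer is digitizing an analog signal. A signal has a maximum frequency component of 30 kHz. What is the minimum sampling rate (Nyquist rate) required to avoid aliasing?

By the Nyquist-Shannon sampling theorem,
the minimum sampling rate (Nyquist rate) must be at least 2 * f_max.
Nyquist rate = 2 * 30 kHz = 60 kHz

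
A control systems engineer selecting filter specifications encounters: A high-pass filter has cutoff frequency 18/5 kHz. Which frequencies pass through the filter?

A high-pass filter passes all frequencies above the cutoff frequency 18/5 kHz and attenuates lower frequencies.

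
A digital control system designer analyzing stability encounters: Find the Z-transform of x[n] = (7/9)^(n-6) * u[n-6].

Time-shifting property: if X(z) = Z{x[n]}, then Z{x[n-d]} = z^(-d) * X(z)
X(z) = z/(z - 7/9) for x[n] = (7/9)^n * u[n]
Z{x[n-6]} = z^(-6) * z/(z - 7/9) = z^(-5)/(z - 7/9)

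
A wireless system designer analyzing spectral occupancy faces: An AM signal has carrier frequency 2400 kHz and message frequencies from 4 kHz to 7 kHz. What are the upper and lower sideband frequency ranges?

Upper sideband (USB) = fc + [fm_low, fm_high] = 2400 + [4, 7] = [2404, 2407] kHz
Lower sideband (LSB) = fc - [fm_high, fm_low] = 2400 - [7, 4] = [2393, 2396] kHz
Total occupied spectrum: 2393 kHz to 2407 kHz (plus carrier at 2400 kHz)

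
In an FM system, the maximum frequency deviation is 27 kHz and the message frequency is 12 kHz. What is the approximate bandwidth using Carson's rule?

Carson's rule: BW = 2*(delta_f + f_m)
= 2*(27 + 12) kHz = 78 kHz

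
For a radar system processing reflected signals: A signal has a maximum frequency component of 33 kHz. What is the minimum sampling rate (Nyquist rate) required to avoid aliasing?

By the Nyquist-Shannon sampling theorem,
the minimum sampling rate (Nyquist rate) must be at least 2 * f_max.
Nyquist rate = 2 * 33 kHz = 66 kHz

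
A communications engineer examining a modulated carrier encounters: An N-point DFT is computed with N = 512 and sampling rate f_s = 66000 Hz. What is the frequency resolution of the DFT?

DFT frequency resolution = f_s / N
= 66000 / 512 = 4125/32 Hz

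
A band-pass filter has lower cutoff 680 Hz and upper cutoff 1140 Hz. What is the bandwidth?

Bandwidth = f_high - f_low
= 1140 Hz - 680 Hz = 460 Hz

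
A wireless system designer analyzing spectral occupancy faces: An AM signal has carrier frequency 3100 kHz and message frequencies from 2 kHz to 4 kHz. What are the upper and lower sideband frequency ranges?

Upper sideband (USB) = fc + [fm_low, fm_high] = 3100 + [2, 4] = [3102, 3104] kHz
Lower sideband (LSB) = fc - [fm_high, fm_low] = 3100 - [4, 2] = [3096, 3098] kHz
Total occupied spectrum: 3096 kHz to 3104 kHz (plus carrier at 3100 kHz)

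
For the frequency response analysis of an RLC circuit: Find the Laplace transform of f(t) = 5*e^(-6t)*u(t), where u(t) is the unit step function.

Standard Laplace transform pair:
e^(-at)*u(t) <-> 1/(s+a)
With a = 6: L{5*e^(-6t)*u(t)} = 5/(s+6), ROC: Re(s) > -6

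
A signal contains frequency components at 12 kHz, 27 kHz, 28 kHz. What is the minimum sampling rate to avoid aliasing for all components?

The highest frequency component is f_max = 28 kHz.
Nyquist rate = 2 * f_max = 2 * 28 kHz = 56 kHz.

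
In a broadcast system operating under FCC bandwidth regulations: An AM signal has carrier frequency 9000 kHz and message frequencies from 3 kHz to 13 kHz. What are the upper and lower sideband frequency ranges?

Upper sideband (USB) = fc + [fm_low, fm_high] = 9000 + [3, 13] = [9003, 9013] kHz
Lower sideband (LSB) = fc - [fm_high, fm_low] = 9000 - [13, 3] = [8987, 8997] kHz
Total occupied spectrum: 8987 kHz to 9013 kHz (plus carrier at 9000 kHz)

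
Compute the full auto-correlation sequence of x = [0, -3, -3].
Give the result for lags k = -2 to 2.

r_xx[k] = sum_m x[m]*x[m+k], indexed from 0, for k = -2 to 2:
  r_xx[-2] = x[2]*x[0] = 0
  r_xx[-1] = x[1]*x[0] + x[2]*x[1] = 9
  r_xx[0] = x[0]*x[0] + x[1]*x[1] + x[2]*x[2] = 18
  r_xx[1] = x[0]*x[1] + x[1]*x[2] = 9
  r_xx[2] = x[0]*x[2] = 0
r_xx = [0, 9, 18, 9, 0]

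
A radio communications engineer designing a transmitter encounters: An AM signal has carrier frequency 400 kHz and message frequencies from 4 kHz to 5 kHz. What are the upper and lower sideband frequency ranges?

Upper sideband (USB) = fc + [fm_low, fm_high] = 400 + [4, 5] = [404, 405] kHz
Lower sideband (LSB) = fc - [fm_high, fm_low] = 400 - [5, 4] = [395, 396] kHz
Total occupied spectrum: 395 kHz to 405 kHz (plus carrier at 400 kHz)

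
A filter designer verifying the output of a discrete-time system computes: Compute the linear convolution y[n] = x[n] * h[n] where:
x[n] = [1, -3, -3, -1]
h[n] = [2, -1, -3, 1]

y[n] = sum_k x[k]*h[n-k]. Output length = len(x) + len(h) - 1 = 4 + 4 - 1 = 7.
y[0] = 1*2 = 2
y[1] = -3*2 + 1*-1 = -7
y[2] = -3*2 + -3*-1 + 1*-3 = -6
y[3] = -1*2 + -3*-1 + -3*-3 + 1*1 = 11
y[4] = -1*-1 + -3*-3 + -3*1 = 7
y[5] = -1*-3 + -3*1 = 0
y[6] = -1*1 = -1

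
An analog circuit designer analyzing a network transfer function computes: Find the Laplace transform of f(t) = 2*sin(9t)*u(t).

Standard pair: sin(wt)*u(t) <-> w/(s^2+w^2)
With w = 9: L{2*sin(9t)*u(t)} = 18/(s^2+81)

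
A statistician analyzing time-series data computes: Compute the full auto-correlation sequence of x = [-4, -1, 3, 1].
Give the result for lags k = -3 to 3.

r_xx[k] = sum_m x[m]*x[m+k], indexed from 0, for k = -3 to 3:
  r_xx[-3] = x[3]*x[0] = -4
  r_xx[-2] = x[2]*x[0] + x[3]*x[1] = -13
  r_xx[-1] = x[1]*x[0] + x[2]*x[1] + x[3]*x[2] = 4
  r_xx[0] = x[0]*x[0] + x[1]*x[1] + x[2]*x[2] + x[3]*x[3] = 27
  r_xx[1] = x[0]*x[1] + x[1]*x[2] + x[2]*x[3] = 4
  r_xx[2] = x[0]*x[2] + x[1]*x[3] = -13
  r_xx[3] = x[0]*x[3] = -4
r_xx = [-4, -13, 4, 27, 4, -13, -4]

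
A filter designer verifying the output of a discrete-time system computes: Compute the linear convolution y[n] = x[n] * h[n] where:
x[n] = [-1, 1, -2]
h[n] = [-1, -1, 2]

y[n] = sum_k x[k]*h[n-k]. Output length = len(x) + len(h) - 1 = 3 + 3 - 1 = 5.
y[0] = -1*-1 = 1
y[1] = 1*-1 + -1*-1 = 0
y[2] = -2*-1 + 1*-1 + -1*2 = -1
y[3] = -2*-1 + 1*2 = 4
y[4] = -2*2 = -4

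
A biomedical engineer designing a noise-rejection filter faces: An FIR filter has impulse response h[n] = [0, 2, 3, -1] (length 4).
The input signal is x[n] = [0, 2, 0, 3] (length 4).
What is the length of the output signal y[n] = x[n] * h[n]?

For linear convolution, the output length is:
len(y) = len(x) + len(h) - 1 = 4 + 4 - 1 = 7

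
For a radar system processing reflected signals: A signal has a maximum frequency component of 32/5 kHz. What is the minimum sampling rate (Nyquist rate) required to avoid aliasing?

By the Nyquist-Shannon sampling theorem,
the minimum sampling rate (Nyquist rate) must be at least 2 * f_max.
Nyquist rate = 2 * 32/5 kHz = 64/5 kHz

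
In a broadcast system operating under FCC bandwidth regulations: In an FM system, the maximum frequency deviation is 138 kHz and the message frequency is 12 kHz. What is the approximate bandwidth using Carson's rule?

Carson's rule: BW = 2*(delta_f + f_m)
= 2*(138 + 12) kHz = 300 kHz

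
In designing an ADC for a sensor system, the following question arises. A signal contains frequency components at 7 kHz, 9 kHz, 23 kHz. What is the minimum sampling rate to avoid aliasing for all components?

The highest frequency component is f_max = 23 kHz.
Nyquist rate = 2 * f_max = 2 * 23 kHz = 46 kHz.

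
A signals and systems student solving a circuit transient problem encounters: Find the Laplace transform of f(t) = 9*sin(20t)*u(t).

Standard pair: sin(wt)*u(t) <-> w/(s^2+w^2)
With w = 20: L{9*sin(20t)*u(t)} = 180/(s^2+400)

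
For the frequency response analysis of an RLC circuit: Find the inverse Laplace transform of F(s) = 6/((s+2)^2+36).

Standard pair: w/((s+a)^2+w^2) <-> e^(-at)*sin(wt)*u(t)
With a=2, w=6: f(t) = e^(-2t)*sin(6t)*u(t)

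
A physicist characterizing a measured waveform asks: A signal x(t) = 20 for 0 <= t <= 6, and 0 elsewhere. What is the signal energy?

Energy = integral of |x(t)|^2 dt over the signal duration
= 20^2 * 6 = 400 * 6 = 2400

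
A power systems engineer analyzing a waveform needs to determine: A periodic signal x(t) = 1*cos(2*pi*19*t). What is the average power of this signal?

Average power of A*cos(wt) is A^2/2.
P = 1^2 / 2 = 1/2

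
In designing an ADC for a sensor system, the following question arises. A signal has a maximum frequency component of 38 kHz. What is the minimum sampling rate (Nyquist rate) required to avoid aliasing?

By the Nyquist-Shannon sampling theorem,
the minimum sampling rate (Nyquist rate) must be at least 2 * f_max.
Nyquist rate = 2 * 38 kHz = 76 kHz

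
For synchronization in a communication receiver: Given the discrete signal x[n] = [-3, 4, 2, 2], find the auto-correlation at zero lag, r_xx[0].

The auto-correlation at zero lag r_xx[0] equals the signal energy.
r_xx[0] = sum of x[n]^2 = (-3)^2 + 4^2 + 2^2 + 2^2
= 9 + 16 + 4 + 4 = 33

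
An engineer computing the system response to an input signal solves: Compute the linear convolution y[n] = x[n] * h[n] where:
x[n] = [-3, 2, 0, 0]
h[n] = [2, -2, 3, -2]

y[n] = sum_k x[k]*h[n-k]. Output length = len(x) + len(h) - 1 = 4 + 4 - 1 = 7.
y[0] = -3*2 = -6
y[1] = 2*2 + -3*-2 = 10
y[2] = 0*2 + 2*-2 + -3*3 = -13
y[3] = 0*2 + 0*-2 + 2*3 + -3*-2 = 12
y[4] = 0*-2 + 0*3 + 2*-2 = -4
y[5] = 0*3 + 0*-2 = 0
y[6] = 0*-2 = 0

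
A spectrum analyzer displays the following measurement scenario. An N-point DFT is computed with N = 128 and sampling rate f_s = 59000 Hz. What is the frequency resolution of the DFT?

DFT frequency resolution = f_s / N
= 59000 / 128 = 7375/16 Hz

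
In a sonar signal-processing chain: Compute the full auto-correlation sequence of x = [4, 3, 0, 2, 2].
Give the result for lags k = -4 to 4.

r_xx[k] = sum_m x[m]*x[m+k], indexed from 0, for k = -4 to 4:
  r_xx[-4] = x[4]*x[0] = 8
  r_xx[-3] = x[3]*x[0] + x[4]*x[1] = 14
  r_xx[-2] = x[2]*x[0] + x[3]*x[1] + x[4]*x[2] = 6
  r_xx[-1] = x[1]*x[0] + x[2]*x[1] + x[3]*x[2] + x[4]*x[3] = 16
  r_xx[0] = x[0]*x[0] + x[1]*x[1] + x[2]*x[2] + x[3]*x[3] + x[4]*x[4] = 33
  r_xx[1] = x[0]*x[1] + x[1]*x[2] + x[2]*x[3] + x[3]*x[4] = 16
  r_xx[2] = x[0]*x[2] + x[1]*x[3] + x[2]*x[4] = 6
  r_xx[3] = x[0]*x[3] + x[1]*x[4] = 14
  r_xx[4] = x[0]*x[4] = 8
r_xx = [8, 14, 6, 16, 33, 16, 6, 14, 8]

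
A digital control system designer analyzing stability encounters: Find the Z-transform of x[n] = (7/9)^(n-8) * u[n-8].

Time-shifting property: if X(z) = Z{x[n]}, then Z{x[n-d]} = z^(-d) * X(z)
X(z) = z/(z - 7/9) for x[n] = (7/9)^n * u[n]
Z{x[n-8]} = z^(-8) * z/(z - 7/9) = z^(-7)/(z - 7/9)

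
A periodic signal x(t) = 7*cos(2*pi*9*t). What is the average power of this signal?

Average power of A*cos(wt) is A^2/2.
P = 7^2 / 2 = 49/2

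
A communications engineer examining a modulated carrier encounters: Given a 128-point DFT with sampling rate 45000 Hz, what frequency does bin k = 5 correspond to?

The frequency of DFT bin k is: f_k = k * f_s / N
f_5 = 5 * 45000 / 128 = 28125/16 Hz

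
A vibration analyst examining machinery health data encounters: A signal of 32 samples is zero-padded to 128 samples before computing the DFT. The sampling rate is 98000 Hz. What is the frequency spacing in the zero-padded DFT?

Original DFT: N = 32, resolution = f_s/N = 98000/32 = 6125/2 Hz
Zero-padded DFT: N = 128, resolution = f_s/N = 98000/128 = 6125/8 Hz
Zero-padding interpolates the spectrum (finer frequency grid)
but does NOT improve the true spectral resolution (ability to resolve close frequencies).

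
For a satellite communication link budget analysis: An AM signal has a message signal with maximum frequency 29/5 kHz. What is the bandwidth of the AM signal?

In AM (double-sideband), the bandwidth is twice the message frequency.
BW = 2 * f_m = 2 * 29/5 kHz = 58/5 kHz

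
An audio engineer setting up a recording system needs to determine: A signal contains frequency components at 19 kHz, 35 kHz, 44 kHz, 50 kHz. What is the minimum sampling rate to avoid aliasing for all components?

The highest frequency component is f_max = 50 kHz.
Nyquist rate = 2 * f_max = 2 * 50 kHz = 100 kHz.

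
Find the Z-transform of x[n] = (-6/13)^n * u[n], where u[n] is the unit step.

The Z-transform of a^n * u[n] is z/(z-a) for |z| > |a|.
Here a = -6/13, so X(z) = z/(z - (-6/13)) = 13z/(13z + 6)
ROC: |z| > 6/13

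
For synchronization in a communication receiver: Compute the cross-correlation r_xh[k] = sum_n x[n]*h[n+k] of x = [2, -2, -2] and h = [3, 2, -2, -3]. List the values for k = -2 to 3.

Both sequences indexed from 0 and zero outside their support.
Lags with overlap: k = -2 to 3.
  r_xh[-2] = x[2]*h[0] = -6
  r_xh[-1] = x[1]*h[0] + x[2]*h[1] = -10
  r_xh[0] = x[0]*h[0] + x[1]*h[1] + x[2]*h[2] = 6
  r_xh[1] = x[0]*h[1] + x[1]*h[2] + x[2]*h[3] = 14
  r_xh[2] = x[0]*h[2] + x[1]*h[3] = 2
  r_xh[3] = x[0]*h[3] = -6
r_xh = [-6, -10, 6, 14, 2, -6] (for k = -2, ..., 3)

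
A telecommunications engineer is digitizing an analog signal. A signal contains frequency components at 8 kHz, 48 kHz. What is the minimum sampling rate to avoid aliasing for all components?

The highest frequency component is f_max = 48 kHz.
Nyquist rate = 2 * f_max = 2 * 48 kHz = 96 kHz.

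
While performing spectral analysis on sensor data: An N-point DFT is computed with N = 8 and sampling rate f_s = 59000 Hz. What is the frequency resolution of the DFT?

DFT frequency resolution = f_s / N
= 59000 / 8 = 7375 Hz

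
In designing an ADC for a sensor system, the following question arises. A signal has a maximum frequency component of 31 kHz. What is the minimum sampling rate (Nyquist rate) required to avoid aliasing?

By the Nyquist-Shannon sampling theorem,
the minimum sampling rate (Nyquist rate) must be at least 2 * f_max.
Nyquist rate = 2 * 31 kHz = 62 kHz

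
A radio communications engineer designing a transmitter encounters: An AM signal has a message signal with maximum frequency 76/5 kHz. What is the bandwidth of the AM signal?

In AM (double-sideband), the bandwidth is twice the message frequency.
BW = 2 * f_m = 2 * 76/5 kHz = 152/5 kHz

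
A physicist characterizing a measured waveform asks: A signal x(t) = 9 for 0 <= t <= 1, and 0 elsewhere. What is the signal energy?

Energy = integral of |x(t)|^2 dt over the signal duration
= 9^2 * 1 = 81 * 1 = 81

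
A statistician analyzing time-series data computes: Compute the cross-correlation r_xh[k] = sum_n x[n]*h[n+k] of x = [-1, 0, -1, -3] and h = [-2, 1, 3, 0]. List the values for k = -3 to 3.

Both sequences indexed from 0 and zero outside their support.
Lags with overlap: k = -3 to 3.
  r_xh[-3] = x[3]*h[0] = 6
  r_xh[-2] = x[2]*h[0] + x[3]*h[1] = -1
  r_xh[-1] = x[1]*h[0] + x[2]*h[1] + x[3]*h[2] = -10
  r_xh[0] = x[0]*h[0] + x[1]*h[1] + x[2]*h[2] + x[3]*h[3] = -1
  r_xh[1] = x[0]*h[1] + x[1]*h[2] + x[2]*h[3] = -1
  r_xh[2] = x[0]*h[2] + x[1]*h[3] = -3
  r_xh[3] = x[0]*h[3] = 0
r_xh = [6, -1, -10, -1, -1, -3, 0] (for k = -3, ..., 3)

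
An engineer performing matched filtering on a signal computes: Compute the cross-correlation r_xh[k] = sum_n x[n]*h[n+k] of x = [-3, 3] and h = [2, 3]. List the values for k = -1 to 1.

Both sequences indexed from 0 and zero outside their support.
Lags with overlap: k = -1 to 1.
  r_xh[-1] = x[1]*h[0] = 6
  r_xh[0] = x[0]*h[0] + x[1]*h[1] = 3
  r_xh[1] = x[0]*h[1] = -9
r_xh = [6, 3, -9] (for k = -1, ..., 1)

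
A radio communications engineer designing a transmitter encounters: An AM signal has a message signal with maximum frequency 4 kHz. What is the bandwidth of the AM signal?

In AM (double-sideband), the bandwidth is twice the message frequency.
BW = 2 * f_m = 2 * 4 kHz = 8 kHz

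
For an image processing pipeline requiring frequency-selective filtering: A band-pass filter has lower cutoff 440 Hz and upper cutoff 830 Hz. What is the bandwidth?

Bandwidth = f_high - f_low
= 830 Hz - 440 Hz = 390 Hz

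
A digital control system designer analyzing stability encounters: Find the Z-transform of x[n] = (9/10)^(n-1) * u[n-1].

Time-shifting property: if X(z) = Z{x[n]}, then Z{x[n-d]} = z^(-d) * X(z)
X(z) = z/(z - 9/10) for x[n] = (9/10)^n * u[n]
Z{x[n-1]} = z^(-1) * z/(z - 9/10) = 1/(z - 9/10)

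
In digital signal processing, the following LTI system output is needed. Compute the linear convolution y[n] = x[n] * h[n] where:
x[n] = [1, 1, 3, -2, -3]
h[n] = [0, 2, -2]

y[n] = sum_k x[k]*h[n-k]. Output length = len(x) + len(h) - 1 = 5 + 3 - 1 = 7.
y[0] = 1*0 = 0
y[1] = 1*0 + 1*2 = 2
y[2] = 3*0 + 1*2 + 1*-2 = 0
y[3] = -2*0 + 3*2 + 1*-2 = 4
y[4] = -3*0 + -2*2 + 3*-2 = -10
y[5] = -3*2 + -2*-2 = -2
y[6] = -3*-2 = 6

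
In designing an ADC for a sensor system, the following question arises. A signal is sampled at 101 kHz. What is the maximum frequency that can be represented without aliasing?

The maximum frequency that can be represented without aliasing
is the Nyquist frequency: f_max = f_s / 2 = 101 kHz / 2 = 101/2 kHz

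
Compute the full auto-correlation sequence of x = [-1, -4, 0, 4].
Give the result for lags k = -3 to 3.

r_xx[k] = sum_m x[m]*x[m+k], indexed from 0, for k = -3 to 3:
  r_xx[-3] = x[3]*x[0] = -4
  r_xx[-2] = x[2]*x[0] + x[3]*x[1] = -16
  r_xx[-1] = x[1]*x[0] + x[2]*x[1] + x[3]*x[2] = 4
  r_xx[0] = x[0]*x[0] + x[1]*x[1] + x[2]*x[2] + x[3]*x[3] = 33
  r_xx[1] = x[0]*x[1] + x[1]*x[2] + x[2]*x[3] = 4
  r_xx[2] = x[0]*x[2] + x[1]*x[3] = -16
  r_xx[3] = x[0]*x[3] = -4
r_xx = [-4, -16, 4, 33, 4, -16, -4]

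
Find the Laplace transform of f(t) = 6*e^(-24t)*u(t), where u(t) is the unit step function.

Standard Laplace transform pair:
e^(-at)*u(t) <-> 1/(s+a)
With a = 24: L{6*e^(-24t)*u(t)} = 6/(s+24), ROC: Re(s) > -24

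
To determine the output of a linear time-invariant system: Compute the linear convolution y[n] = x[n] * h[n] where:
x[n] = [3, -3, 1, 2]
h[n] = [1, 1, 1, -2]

y[n] = sum_k x[k]*h[n-k]. Output length = len(x) + len(h) - 1 = 4 + 4 - 1 = 7.
y[0] = 3*1 = 3
y[1] = -3*1 + 3*1 = 0
y[2] = 1*1 + -3*1 + 3*1 = 1
y[3] = 2*1 + 1*1 + -3*1 + 3*-2 = -6
y[4] = 2*1 + 1*1 + -3*-2 = 9
y[5] = 2*1 + 1*-2 = 0
y[6] = 2*-2 = -4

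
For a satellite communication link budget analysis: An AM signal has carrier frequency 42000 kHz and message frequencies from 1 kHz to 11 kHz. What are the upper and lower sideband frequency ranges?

Upper sideband (USB) = fc + [fm_low, fm_high] = 42000 + [1, 11] = [42001, 42011] kHz
Lower sideband (LSB) = fc - [fm_high, fm_low] = 42000 - [11, 1] = [41989, 41999] kHz
Total occupied spectrum: 41989 kHz to 42011 kHz (plus carrier at 42000 kHz)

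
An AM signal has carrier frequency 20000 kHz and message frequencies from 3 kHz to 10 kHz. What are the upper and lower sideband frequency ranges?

Upper sideband (USB) = fc + [fm_low, fm_high] = 20000 + [3, 10] = [20003, 20010] kHz
Lower sideband (LSB) = fc - [fm_high, fm_low] = 20000 - [10, 3] = [19990, 19997] kHz
Total occupied spectrum: 19990 kHz to 20010 kHz (plus carrier at 20000 kHz)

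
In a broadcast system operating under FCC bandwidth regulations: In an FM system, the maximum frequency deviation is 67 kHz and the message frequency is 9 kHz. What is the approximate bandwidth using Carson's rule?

Carson's rule: BW = 2*(delta_f + f_m)
= 2*(67 + 9) kHz = 152 kHz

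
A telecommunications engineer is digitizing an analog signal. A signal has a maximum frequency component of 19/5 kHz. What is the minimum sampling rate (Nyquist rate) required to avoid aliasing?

By the Nyquist-Shannon sampling theorem,
the minimum sampling rate (Nyquist rate) must be at least 2 * f_max.
Nyquist rate = 2 * 19/5 kHz = 38/5 kHz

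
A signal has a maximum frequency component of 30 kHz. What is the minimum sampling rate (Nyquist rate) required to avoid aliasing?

By the Nyquist-Shannon sampling theorem,
the minimum sampling rate (Nyquist rate) must be at least 2 * f_max.
Nyquist rate = 2 * 30 kHz = 60 kHz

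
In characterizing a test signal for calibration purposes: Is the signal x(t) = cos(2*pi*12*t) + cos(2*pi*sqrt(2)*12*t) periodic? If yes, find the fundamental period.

f1 = 12 Hz, f2 = 12*sqrt(2) Hz
Ratio f2/f1 = sqrt(2), which is irrational.
Since the frequency ratio is irrational, no common period exists.
The signal is not periodic.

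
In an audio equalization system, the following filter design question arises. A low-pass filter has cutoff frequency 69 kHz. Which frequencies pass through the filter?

A low-pass filter passes all frequencies below the cutoff frequency 69 kHz and attenuates higher frequencies.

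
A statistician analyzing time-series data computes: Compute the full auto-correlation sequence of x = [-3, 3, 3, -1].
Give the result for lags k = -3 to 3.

r_xx[k] = sum_m x[m]*x[m+k], indexed from 0, for k = -3 to 3:
  r_xx[-3] = x[3]*x[0] = 3
  r_xx[-2] = x[2]*x[0] + x[3]*x[1] = -12
  r_xx[-1] = x[1]*x[0] + x[2]*x[1] + x[3]*x[2] = -3
  r_xx[0] = x[0]*x[0] + x[1]*x[1] + x[2]*x[2] + x[3]*x[3] = 28
  r_xx[1] = x[0]*x[1] + x[1]*x[2] + x[2]*x[3] = -3
  r_xx[2] = x[0]*x[2] + x[1]*x[3] = -12
  r_xx[3] = x[0]*x[3] = 3
r_xx = [3, -12, -3, 28, -3, -12, 3]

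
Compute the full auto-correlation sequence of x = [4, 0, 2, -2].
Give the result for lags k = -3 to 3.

r_xx[k] = sum_m x[m]*x[m+k], indexed from 0, for k = -3 to 3:
  r_xx[-3] = x[3]*x[0] = -8
  r_xx[-2] = x[2]*x[0] + x[3]*x[1] = 8
  r_xx[-1] = x[1]*x[0] + x[2]*x[1] + x[3]*x[2] = -4
  r_xx[0] = x[0]*x[0] + x[1]*x[1] + x[2]*x[2] + x[3]*x[3] = 24
  r_xx[1] = x[0]*x[1] + x[1]*x[2] + x[2]*x[3] = -4
  r_xx[2] = x[0]*x[2] + x[1]*x[3] = 8
  r_xx[3] = x[0]*x[3] = -8
r_xx = [-8, 8, -4, 24, -4, 8, -8]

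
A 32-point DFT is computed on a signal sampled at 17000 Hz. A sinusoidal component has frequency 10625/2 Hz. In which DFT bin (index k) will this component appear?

DFT frequency resolution = f_s/N = 17000/32 = 2125/4 Hz
Bin index k = f_signal / resolution = 10625/2 / 2125/4 = 10
The signal frequency 10625/2 Hz falls in DFT bin k = 10.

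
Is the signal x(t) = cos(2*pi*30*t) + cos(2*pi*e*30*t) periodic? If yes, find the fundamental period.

f1 = 30 Hz, f2 = 30*e Hz
Ratio f2/f1 = e, which is irrational.
Since the frequency ratio is irrational, no common period exists.
The signal is not periodic.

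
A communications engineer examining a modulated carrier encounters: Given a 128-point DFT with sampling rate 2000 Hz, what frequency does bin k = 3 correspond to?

The frequency of DFT bin k is: f_k = k * f_s / N
f_3 = 3 * 2000 / 128 = 375/8 Hz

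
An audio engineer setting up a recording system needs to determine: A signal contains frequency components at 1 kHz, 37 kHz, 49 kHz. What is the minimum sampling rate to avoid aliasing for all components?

The highest frequency component is f_max = 49 kHz.
Nyquist rate = 2 * f_max = 2 * 49 kHz = 98 kHz.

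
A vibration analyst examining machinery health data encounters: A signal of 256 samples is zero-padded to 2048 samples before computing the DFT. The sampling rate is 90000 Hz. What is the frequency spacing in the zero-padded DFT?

Original DFT: N = 256, resolution = f_s/N = 90000/256 = 5625/16 Hz
Zero-padded DFT: N = 2048, resolution = f_s/N = 90000/2048 = 5625/128 Hz
Zero-padding interpolates the spectrum (finer frequency grid)
but does NOT improve the true spectral resolution (ability to resolve close frequencies).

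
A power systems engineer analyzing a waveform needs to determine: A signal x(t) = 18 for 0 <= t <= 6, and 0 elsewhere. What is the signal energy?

Energy = integral of |x(t)|^2 dt over the signal duration
= 18^2 * 6 = 324 * 6 = 1944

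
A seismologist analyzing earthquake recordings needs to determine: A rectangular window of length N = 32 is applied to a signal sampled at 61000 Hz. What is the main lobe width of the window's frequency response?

For a rectangular window of length N,
the main lobe width in frequency is 2*f_s/N.
= 2*61000/32 = 7625/2 Hz
This determines the minimum frequency separation for resolving two sinusoids.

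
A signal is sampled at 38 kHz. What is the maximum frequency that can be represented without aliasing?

The maximum frequency that can be represented without aliasing
is the Nyquist frequency: f_max = f_s / 2 = 38 kHz / 2 = 19 kHz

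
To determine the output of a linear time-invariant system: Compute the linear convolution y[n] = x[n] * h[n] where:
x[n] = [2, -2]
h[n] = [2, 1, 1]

y[n] = sum_k x[k]*h[n-k]. Output length = len(x) + len(h) - 1 = 2 + 3 - 1 = 4.
y[0] = 2*2 = 4
y[1] = -2*2 + 2*1 = -2
y[2] = -2*1 + 2*1 = 0
y[3] = -2*1 = -2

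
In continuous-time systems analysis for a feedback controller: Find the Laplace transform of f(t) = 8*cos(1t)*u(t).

Standard pair: cos(wt)*u(t) <-> s/(s^2+w^2)
With w = 1: L{8*cos(1t)*u(t)} = 8s/(s^2+1)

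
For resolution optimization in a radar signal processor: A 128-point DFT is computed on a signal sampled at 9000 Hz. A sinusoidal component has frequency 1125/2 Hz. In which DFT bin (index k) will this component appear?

DFT frequency resolution = f_s/N = 9000/128 = 1125/16 Hz
Bin index k = f_signal / resolution = 1125/2 / 1125/16 = 8
The signal frequency 1125/2 Hz falls in DFT bin k = 8.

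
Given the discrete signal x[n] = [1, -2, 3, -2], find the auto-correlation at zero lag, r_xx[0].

The auto-correlation at zero lag r_xx[0] equals the signal energy.
r_xx[0] = sum of x[n]^2 = 1^2 + (-2)^2 + 3^2 + (-2)^2
= 1 + 4 + 9 + 4 = 18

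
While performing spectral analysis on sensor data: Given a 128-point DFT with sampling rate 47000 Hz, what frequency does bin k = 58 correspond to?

The frequency of DFT bin k is: f_k = k * f_s / N
f_58 = 58 * 47000 / 128 = 170375/8 Hz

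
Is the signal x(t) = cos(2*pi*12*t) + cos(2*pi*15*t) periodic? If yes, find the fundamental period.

f1 = 12 Hz, f2 = 15 Hz
Period T1 = 1/12, T2 = 1/15
Ratio T1/T2 = 15/12, which is rational.
The signal is periodic with fundamental period T = 1/GCD(12,15) = 1/3 s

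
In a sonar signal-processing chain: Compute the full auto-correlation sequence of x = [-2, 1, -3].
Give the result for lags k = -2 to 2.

r_xx[k] = sum_m x[m]*x[m+k], indexed from 0, for k = -2 to 2:
  r_xx[-2] = x[2]*x[0] = 6
  r_xx[-1] = x[1]*x[0] + x[2]*x[1] = -5
  r_xx[0] = x[0]*x[0] + x[1]*x[1] + x[2]*x[2] = 14
  r_xx[1] = x[0]*x[1] + x[1]*x[2] = -5
  r_xx[2] = x[0]*x[2] = 6
r_xx = [6, -5, 14, -5, 6]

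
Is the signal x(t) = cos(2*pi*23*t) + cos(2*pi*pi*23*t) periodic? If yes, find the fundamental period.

f1 = 23 Hz, f2 = 23*pi Hz
Ratio f2/f1 = pi, which is irrational.
Since the frequency ratio is irrational, no common period exists.
The signal is not periodic.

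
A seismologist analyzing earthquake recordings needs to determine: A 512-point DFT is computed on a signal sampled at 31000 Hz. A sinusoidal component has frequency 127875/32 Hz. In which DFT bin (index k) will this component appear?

DFT frequency resolution = f_s/N = 31000/512 = 3875/64 Hz
Bin index k = f_signal / resolution = 127875/32 / 3875/64 = 66
The signal frequency 127875/32 Hz falls in DFT bin k = 66.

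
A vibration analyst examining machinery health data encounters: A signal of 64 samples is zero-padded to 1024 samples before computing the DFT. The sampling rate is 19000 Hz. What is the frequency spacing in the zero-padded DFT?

Original DFT: N = 64, resolution = f_s/N = 19000/64 = 2375/8 Hz
Zero-padded DFT: N = 1024, resolution = f_s/N = 19000/1024 = 2375/128 Hz
Zero-padding interpolates the spectrum (finer frequency grid)
but does NOT improve the true spectral resolution (ability to resolve close frequencies).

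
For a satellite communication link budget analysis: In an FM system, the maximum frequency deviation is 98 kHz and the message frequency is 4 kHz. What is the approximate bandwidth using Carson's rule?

Carson's rule: BW = 2*(delta_f + f_m)
= 2*(98 + 4) kHz = 204 kHz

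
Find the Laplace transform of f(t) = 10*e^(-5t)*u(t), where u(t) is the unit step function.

Standard Laplace transform pair:
e^(-at)*u(t) <-> 1/(s+a)
With a = 5: L{10*e^(-5t)*u(t)} = 10/(s+5), ROC: Re(s) > -5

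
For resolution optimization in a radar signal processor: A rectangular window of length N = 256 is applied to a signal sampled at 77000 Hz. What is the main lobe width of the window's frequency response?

For a rectangular window of length N,
the main lobe width in frequency is 2*f_s/N.
= 2*77000/256 = 9625/16 Hz
This determines the minimum frequency separation for resolving two sinusoids.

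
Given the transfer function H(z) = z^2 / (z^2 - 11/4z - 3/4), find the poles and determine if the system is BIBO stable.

Poles are roots of the denominator: z^2 - 11/4z - 3/4 = 0.
Quadratic formula: z = [-(-11/4) +/- sqrt((-11/4)^2 - 4*(-3/4))] / 2
Discriminant = 121/16 + 3 = 169/16; sqrt = 13/4.
z = (11/4 +/- 13/4) / 2 => z = 3 or z = -1/4.
|p1| = 3, |p2| = 1/4.
For BIBO stability, all poles must lie inside the unit circle (|p| < 1).
System is UNSTABLE since at least one |p| >= 1.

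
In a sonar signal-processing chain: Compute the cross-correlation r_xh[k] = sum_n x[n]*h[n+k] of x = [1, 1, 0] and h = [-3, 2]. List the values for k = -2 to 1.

Both sequences indexed from 0 and zero outside their support.
Lags with overlap: k = -2 to 1.
  r_xh[-2] = x[2]*h[0] = 0
  r_xh[-1] = x[1]*h[0] + x[2]*h[1] = -3
  r_xh[0] = x[0]*h[0] + x[1]*h[1] = -1
  r_xh[1] = x[0]*h[1] = 2
r_xh = [0, -3, -1, 2] (for k = -2, ..., 1)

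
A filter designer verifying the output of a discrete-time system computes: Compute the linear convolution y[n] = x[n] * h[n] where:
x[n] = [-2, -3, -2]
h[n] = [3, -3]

y[n] = sum_k x[k]*h[n-k]. Output length = len(x) + len(h) - 1 = 3 + 2 - 1 = 4.
y[0] = -2*3 = -6
y[1] = -3*3 + -2*-3 = -3
y[2] = -2*3 + -3*-3 = 3
y[3] = -2*-3 = 6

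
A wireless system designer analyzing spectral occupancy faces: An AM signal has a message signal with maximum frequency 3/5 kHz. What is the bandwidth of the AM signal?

In AM (double-sideband), the bandwidth is twice the message frequency.
BW = 2 * f_m = 2 * 3/5 kHz = 6/5 kHz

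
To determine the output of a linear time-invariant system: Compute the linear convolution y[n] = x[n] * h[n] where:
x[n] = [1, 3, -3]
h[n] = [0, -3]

y[n] = sum_k x[k]*h[n-k]. Output length = len(x) + len(h) - 1 = 3 + 2 - 1 = 4.
y[0] = 1*0 = 0
y[1] = 3*0 + 1*-3 = -3
y[2] = -3*0 + 3*-3 = -9
y[3] = -3*-3 = 9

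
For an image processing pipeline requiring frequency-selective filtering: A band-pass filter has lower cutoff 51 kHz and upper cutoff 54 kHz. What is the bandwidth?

Bandwidth = f_high - f_low
= 54 kHz - 51 kHz = 3 kHz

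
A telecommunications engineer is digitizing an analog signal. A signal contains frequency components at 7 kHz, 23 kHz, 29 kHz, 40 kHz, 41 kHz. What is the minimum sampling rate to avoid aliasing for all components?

The highest frequency component is f_max = 41 kHz.
Nyquist rate = 2 * f_max = 2 * 41 kHz = 82 kHz.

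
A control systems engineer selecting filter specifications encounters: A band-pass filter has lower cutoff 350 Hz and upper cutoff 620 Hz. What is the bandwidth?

Bandwidth = f_high - f_low
= 620 Hz - 350 Hz = 270 Hz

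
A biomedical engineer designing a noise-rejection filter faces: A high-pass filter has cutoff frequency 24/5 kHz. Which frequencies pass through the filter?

A high-pass filter passes all frequencies above the cutoff frequency 24/5 kHz and attenuates lower frequencies.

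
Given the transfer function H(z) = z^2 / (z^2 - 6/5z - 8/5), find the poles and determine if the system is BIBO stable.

Poles are roots of the denominator: z^2 - 6/5z - 8/5 = 0.
Quadratic formula: z = [-(-6/5) +/- sqrt((-6/5)^2 - 4*(-8/5))] / 2
Discriminant = 36/25 + 32/5 = 196/25; sqrt = 14/5.
z = (6/5 +/- 14/5) / 2 => z = 2 or z = -4/5.
|p1| = 2, |p2| = 4/5.
For BIBO stability, all poles must lie inside the unit circle (|p| < 1).
System is UNSTABLE since at least one |p| >= 1.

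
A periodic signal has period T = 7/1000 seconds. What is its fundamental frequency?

The fundamental frequency is the reciprocal of the period.
f = 1/T = 1/(7/1000) = 1000/7 Hz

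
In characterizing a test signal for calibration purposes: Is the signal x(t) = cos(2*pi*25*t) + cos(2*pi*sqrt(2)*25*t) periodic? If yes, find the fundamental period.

f1 = 25 Hz, f2 = 25*sqrt(2) Hz
Ratio f2/f1 = sqrt(2), which is irrational.
Since the frequency ratio is irrational, no common period exists.
The signal is not periodic.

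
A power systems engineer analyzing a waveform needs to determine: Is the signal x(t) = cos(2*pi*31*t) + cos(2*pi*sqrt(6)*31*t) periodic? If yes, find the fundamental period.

f1 = 31 Hz, f2 = 31*sqrt(6) Hz
Ratio f2/f1 = sqrt(6), which is irrational.
Since the frequency ratio is irrational, no common period exists.
The signal is not periodic.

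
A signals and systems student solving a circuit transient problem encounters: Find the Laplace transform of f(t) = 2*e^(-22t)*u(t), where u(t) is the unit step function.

Standard Laplace transform pair:
e^(-at)*u(t) <-> 1/(s+a)
With a = 22: L{2*e^(-22t)*u(t)} = 2/(s+22), ROC: Re(s) > -22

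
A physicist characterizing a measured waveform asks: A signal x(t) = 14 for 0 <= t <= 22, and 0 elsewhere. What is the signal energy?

Energy = integral of |x(t)|^2 dt over the signal duration
= 14^2 * 22 = 196 * 22 = 4312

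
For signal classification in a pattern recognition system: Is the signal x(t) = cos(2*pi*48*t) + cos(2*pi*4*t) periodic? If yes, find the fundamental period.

f1 = 48 Hz, f2 = 4 Hz
Period T1 = 1/48, T2 = 1/4
Ratio T1/T2 = 4/48, which is rational.
The signal is periodic with fundamental period T = 1/GCD(48,4) = 1/4 s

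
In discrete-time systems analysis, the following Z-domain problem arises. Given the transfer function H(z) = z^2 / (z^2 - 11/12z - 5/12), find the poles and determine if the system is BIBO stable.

Poles are roots of the denominator: z^2 - 11/12z - 5/12 = 0.
Quadratic formula: z = [-(-11/12) +/- sqrt((-11/12)^2 - 4*(-5/12))] / 2
Discriminant = 121/144 + 5/3 = 361/144; sqrt = 19/12.
z = (11/12 +/- 19/12) / 2 => z = 5/4 or z = -1/3.
|p1| = 5/4, |p2| = 1/3.
For BIBO stability, all poles must lie inside the unit circle (|p| < 1).
System is UNSTABLE since at least one |p| >= 1.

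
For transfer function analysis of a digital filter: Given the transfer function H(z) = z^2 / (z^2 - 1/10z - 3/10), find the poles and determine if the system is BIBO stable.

Poles are roots of the denominator: z^2 - 1/10z - 3/10 = 0.
Quadratic formula: z = [-(-1/10) +/- sqrt((-1/10)^2 - 4*(-3/10))] / 2
Discriminant = 1/100 + 6/5 = 121/100; sqrt = 11/10.
z = (1/10 +/- 11/10) / 2 => z = 3/5 or z = -1/2.
|p1| = 1/2, |p2| = 3/5.
For BIBO stability, all poles must lie inside the unit circle (|p| < 1).
System is STABLE since both |p| < 1.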